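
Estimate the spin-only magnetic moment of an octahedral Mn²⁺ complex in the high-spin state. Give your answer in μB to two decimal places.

5.92 μB

Mn sits in group 7; removing 2 electrons leaves Mn²⁺ with 7 − 2 = 5 d electrons.
Configuration: t2g^3 e_g^2 → 5 unpaired electrons.
μ(spin-only) = √[5(5+2)] = √35 ≈ 5.92 μB.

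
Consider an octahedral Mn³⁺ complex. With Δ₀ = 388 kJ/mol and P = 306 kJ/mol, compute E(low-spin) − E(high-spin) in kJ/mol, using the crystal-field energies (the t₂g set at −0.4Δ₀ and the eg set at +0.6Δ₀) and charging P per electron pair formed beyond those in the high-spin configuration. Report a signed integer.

Group 7 minus oxidation state +3 gives a d⁴ configuration for Mn³⁺.
In the high-spin limit (t₂g³ eg¹) the orbital term is -0.6Δ₀ = -233 kJ/mol, with no excess pairing.
For low-spin the configuration is t₂g⁴ eg⁰: orbital energy -1.6 × 388 = -621 kJ/mol, and 1 additional pair relative to high-spin adds 306 kJ/mol, giving -315 kJ/mol.
The difference is -315 − (-233) = -82 kJ/mol, so low-spin lies lower.

-82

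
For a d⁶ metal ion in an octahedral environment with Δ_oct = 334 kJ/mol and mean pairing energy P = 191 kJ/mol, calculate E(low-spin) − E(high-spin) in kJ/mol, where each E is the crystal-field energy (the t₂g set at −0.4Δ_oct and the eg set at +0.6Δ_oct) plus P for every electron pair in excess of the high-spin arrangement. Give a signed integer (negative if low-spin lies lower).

In the high-spin limit (t₂g⁴ eg²) the orbital term is -0.4Δ_oct = -134 kJ/mol, with no excess pairing.
Low-spin: t₂g⁶ eg⁰, orbital CFSE = -2.4Δ_oct = -802 kJ/mol; plus 2 excess pairs × P = +382 kJ/mol; total -420 kJ/mol.
The difference is -420 − (-134) = -286 kJ/mol, so low-spin lies lower.

-286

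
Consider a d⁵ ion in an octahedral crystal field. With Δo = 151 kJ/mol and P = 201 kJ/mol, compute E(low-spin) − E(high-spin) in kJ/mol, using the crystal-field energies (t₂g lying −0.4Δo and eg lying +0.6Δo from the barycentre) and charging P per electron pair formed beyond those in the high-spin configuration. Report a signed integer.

100

In the high-spin limit (t₂g³ eg²) the orbital term is 0.0Δo = 0 kJ/mol, with no excess pairing.
Low-spin t₂g⁵ eg⁰ gives -2.0Δo = -302 kJ/mol, but forming 2 extra pairs costs 2P = 402 kJ/mol, so E(LS) = -302 + 402 = 100 kJ/mol.
E(LS) − E(HS) = 100 − (0) = 100 kJ/mol.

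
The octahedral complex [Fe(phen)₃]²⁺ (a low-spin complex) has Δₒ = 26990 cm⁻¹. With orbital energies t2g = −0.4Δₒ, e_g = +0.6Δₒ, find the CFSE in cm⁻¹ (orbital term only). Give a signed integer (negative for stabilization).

phen is neutral, so the +2 overall charge sits on Fe: oxidation state +2.
Fe is in group 8, so Fe²⁺ is d⁶ (8 − 2 = 6).
Configuration: t2g^6 e_g^0.
Orbital CFSE = 6(-0.4) + 0(0.6) = -2.4Δₒ = -2.4 × 26990 = -64776 cm⁻¹.

-64776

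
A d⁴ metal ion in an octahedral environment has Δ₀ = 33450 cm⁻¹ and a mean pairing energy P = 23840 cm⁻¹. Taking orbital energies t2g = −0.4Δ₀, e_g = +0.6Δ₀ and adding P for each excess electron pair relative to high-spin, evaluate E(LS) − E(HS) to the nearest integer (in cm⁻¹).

High-spin d⁴ fills as t2g^3 e_g^1 with CFSE 3(−0.4) + 1(+0.6) = -0.6Δ₀ = -20070 cm⁻¹.
Low-spin t2g^4 e_g^0 gives -1.6Δ₀ = -53520 cm⁻¹, but forming 1 extra pair costs 1P = 23840 cm⁻¹, so E(LS) = -53520 + 23840 = -29680 cm⁻¹.
The difference is -29680 − (-20070) = -9610 cm⁻¹, so low-spin lies lower.

-9610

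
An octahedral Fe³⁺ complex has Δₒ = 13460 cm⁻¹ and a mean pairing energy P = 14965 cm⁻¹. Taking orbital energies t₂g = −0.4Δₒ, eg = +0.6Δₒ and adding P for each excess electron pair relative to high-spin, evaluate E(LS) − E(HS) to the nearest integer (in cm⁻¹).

3010

Fe sits in group 8; removing 3 electrons leaves Fe³⁺ with 8 − 3 = 5 d electrons.
High-spin: t₂g³ eg², CFSE = 0.0Δₒ = 0 cm⁻¹.
For low-spin the configuration is t₂g⁵ eg⁰: orbital energy -2.0 × 13460 = -26920 cm⁻¹, and 2 additional pairs relative to high-spin add 29930 cm⁻¹, giving 3010 cm⁻¹.
E(LS) − E(HS) = 3010 − (0) = 3010 cm⁻¹.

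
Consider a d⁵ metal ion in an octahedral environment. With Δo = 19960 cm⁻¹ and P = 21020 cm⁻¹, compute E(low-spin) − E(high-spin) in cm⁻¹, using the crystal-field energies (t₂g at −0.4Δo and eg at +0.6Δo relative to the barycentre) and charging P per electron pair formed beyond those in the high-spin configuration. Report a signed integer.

2120

High-spin d⁵ fills as t₂g³ eg² with CFSE 3(−0.4) + 2(+0.6) = 0.0Δo = 0 cm⁻¹.
For low-spin the configuration is t₂g⁵ eg⁰: orbital energy -2.0 × 19960 = -39920 cm⁻¹, and 2 additional pairs relative to high-spin add 42040 cm⁻¹, giving 2120 cm⁻¹.
Thus E(LS) − E(HS) = 2120 cm⁻¹.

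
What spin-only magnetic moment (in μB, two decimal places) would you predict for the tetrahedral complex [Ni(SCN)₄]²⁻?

Each SCN⁻ contributes -1; 4 × (-1) = -4. With overall charge -2, Ni is in the +2 oxidation state.
Ni is in group 10, so Ni²⁺ is d⁸ (10 − 2 = 8).
Tetrahedral fields are weak (Δₜ ≈ 4/9 Δₒ), so electrons fill high-spin.
Configuration: e⁴ t₂⁴ → 2 unpaired electrons.
μ(spin-only) = √[2(2+2)] = √8 ≈ 2.83 μB.

2.83 μB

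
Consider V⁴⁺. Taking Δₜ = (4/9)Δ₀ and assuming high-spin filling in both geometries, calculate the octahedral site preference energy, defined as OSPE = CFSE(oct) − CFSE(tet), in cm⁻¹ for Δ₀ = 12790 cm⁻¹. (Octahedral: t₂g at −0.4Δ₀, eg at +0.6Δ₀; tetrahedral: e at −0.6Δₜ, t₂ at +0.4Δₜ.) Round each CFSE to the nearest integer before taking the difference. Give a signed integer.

-1705

Group 5 minus oxidation state +4 gives a d¹ configuration for V⁴⁺.
Octahedral (high-spin): t2g^1 e_g^0, CFSE = 1(−0.4) + 0(+0.6) = -0.4Δ₀ = -0.4 × 12790 = -5116 cm⁻¹.
Tetrahedral: e^1 t2^0, CFSE = 1(−0.6) + 0(+0.4) = -0.6Δₜ = -0.6 × (4/9) × 12790 = -3411 cm⁻¹.
OSPE = CFSE(oct) − CFSE(tet) = -5116 − (-3411) = -1705 cm⁻¹.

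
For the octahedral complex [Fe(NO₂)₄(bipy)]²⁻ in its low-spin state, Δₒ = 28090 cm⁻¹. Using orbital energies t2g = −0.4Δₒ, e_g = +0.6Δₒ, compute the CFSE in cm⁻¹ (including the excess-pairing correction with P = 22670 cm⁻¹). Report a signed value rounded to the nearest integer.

-22076

Ligand charges: 4×(-1) from NO₂⁻ and 1×(+0) from bipy sum to -4; with overall charge -2, Fe is +2.
Fe is in group 8, so Fe²⁺ is d⁶ (8 − 2 = 6).
Electron filling gives t2g^6 e_g^0.
The orbital stabilization is -2.4Δₒ = -2.4 × 28090 = -67416 cm⁻¹.
Relative to high-spin t2g^4 e_g^2 (1 paired), the low-spin configuration has 2 additional pairs, contributing +2 × 22670 = +45340 cm⁻¹.
Combining: -67416 + 45340 = -22076 cm⁻¹.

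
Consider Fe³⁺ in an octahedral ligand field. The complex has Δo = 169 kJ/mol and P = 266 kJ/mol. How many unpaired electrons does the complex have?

Fe is in group 8, so Fe³⁺ is d⁵ (8 − 3 = 5).
Δo < P, so pairing is avoided: the ground state is high-spin.
Configuration: t₂g³ eg².
Unpaired electrons: 5.

5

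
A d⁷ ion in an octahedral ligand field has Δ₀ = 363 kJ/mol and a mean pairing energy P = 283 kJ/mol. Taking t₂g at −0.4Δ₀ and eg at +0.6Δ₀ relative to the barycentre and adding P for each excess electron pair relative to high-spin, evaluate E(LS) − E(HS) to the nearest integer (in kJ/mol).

-80

High-spin: t₂g⁵ eg², CFSE = -0.8Δ₀ = -290 kJ/mol.
For low-spin the configuration is t₂g⁶ eg¹: orbital energy -1.8 × 363 = -653 kJ/mol, and 1 additional pair relative to high-spin adds 283 kJ/mol, giving -370 kJ/mol.
The difference is -370 − (-290) = -80 kJ/mol, so low-spin lies lower.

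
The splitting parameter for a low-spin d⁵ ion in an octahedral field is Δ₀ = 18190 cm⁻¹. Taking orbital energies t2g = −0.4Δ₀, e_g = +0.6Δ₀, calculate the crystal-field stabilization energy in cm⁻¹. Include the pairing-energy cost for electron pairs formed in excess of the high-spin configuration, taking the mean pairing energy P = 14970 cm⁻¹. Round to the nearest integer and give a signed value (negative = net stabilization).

Configuration: t2g^5 e_g^0.
Orbital CFSE = 5(-0.4) + 0(0.6) = -2.0Δ₀ = -2.0 × 18190 = -36380 cm⁻¹.
Relative to high-spin t2g^3 e_g^2 (0 paired), the low-spin configuration has 2 additional pairs, contributing +2 × 14970 = +29940 cm⁻¹.
Combining: -36380 + 29940 = -6440 cm⁻¹.

-6440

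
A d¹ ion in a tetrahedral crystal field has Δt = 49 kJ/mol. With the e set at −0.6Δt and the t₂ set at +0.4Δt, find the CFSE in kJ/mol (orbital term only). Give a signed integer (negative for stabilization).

Tetrahedral splitting is small, so the complex is high-spin.
The d¹ electrons fill as e¹ t₂⁰.
The orbital stabilization is -0.6Δt = -0.6 × 49 = -29 kJ/mol.

-29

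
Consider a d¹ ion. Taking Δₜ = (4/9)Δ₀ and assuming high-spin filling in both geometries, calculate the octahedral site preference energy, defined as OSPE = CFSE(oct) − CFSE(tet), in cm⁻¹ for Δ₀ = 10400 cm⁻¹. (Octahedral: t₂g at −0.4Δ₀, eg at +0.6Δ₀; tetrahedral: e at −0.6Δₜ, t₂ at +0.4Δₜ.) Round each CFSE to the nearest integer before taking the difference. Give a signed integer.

Octahedral (high-spin): t2g^1 e_g^0, CFSE = 1(−0.4) + 0(+0.6) = -0.4Δ₀ = -0.4 × 10400 = -4160 cm⁻¹.
Tetrahedral: e^1 t2^0, CFSE = 1(−0.6) + 0(+0.4) = -0.6Δₜ = -0.6 × (4/9) × 10400 = -2773 cm⁻¹.
OSPE = CFSE(oct) − CFSE(tet) = -4160 − (-2773) = -1387 cm⁻¹.

-1387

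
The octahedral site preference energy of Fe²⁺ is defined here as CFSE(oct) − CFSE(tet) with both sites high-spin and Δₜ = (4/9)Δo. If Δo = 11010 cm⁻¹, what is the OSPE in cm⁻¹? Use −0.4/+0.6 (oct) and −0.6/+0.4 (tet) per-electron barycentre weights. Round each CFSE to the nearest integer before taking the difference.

-1468

Group 8 minus oxidation state +2 gives a d⁶ configuration for Fe²⁺.
Octahedral high-spin t2g^4 e_g^2: CFSE = -0.4 × 11010 = -4404 cm⁻¹.
Tetrahedral: e^3 t2^3, CFSE = 3(−0.6) + 3(+0.4) = -0.6Δₜ = -0.6 × (4/9) × 11010 = -2936 cm⁻¹.
OSPE = CFSE(oct) − CFSE(tet) = -4404 − (-2936) = -1468 cm⁻¹.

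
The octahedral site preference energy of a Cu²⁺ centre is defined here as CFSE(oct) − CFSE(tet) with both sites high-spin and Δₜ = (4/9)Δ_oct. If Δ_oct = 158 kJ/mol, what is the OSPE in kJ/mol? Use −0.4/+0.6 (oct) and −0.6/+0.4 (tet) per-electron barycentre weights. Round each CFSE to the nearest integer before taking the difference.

-67

Cu is in group 11, so Cu²⁺ is d⁹ (11 − 2 = 9).
In an octahedral site d⁹ (HS) is t2g^6 e_g^3, giving CFSE(oct) = -0.6Δ_oct = -95 kJ/mol.
In a tetrahedral site the filling is e^4 t2^5: CFSE(tet) = -0.4Δₜ = -0.4 × (4/9)(158) = -28 kJ/mol.
OSPE = -95 − (-28) = -67 kJ/mol.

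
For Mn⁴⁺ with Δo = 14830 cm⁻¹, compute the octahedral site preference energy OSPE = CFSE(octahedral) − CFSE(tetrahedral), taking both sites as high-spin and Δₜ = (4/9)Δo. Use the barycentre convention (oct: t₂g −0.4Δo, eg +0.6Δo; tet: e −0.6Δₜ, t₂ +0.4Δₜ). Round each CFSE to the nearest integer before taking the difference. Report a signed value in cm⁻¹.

Mn is in group 7, so Mn⁴⁺ is d³ (7 − 4 = 3).
Octahedral high-spin t₂g³ eg⁰: CFSE = -1.2 × 14830 = -17796 cm⁻¹.
Tetrahedral: e² t₂¹, CFSE = 2(−0.6) + 1(+0.4) = -0.8Δₜ = -0.8 × (4/9) × 14830 = -5273 cm⁻¹.
Subtracting, OSPE = -17796 − (-5273) = -12523 cm⁻¹.

-12523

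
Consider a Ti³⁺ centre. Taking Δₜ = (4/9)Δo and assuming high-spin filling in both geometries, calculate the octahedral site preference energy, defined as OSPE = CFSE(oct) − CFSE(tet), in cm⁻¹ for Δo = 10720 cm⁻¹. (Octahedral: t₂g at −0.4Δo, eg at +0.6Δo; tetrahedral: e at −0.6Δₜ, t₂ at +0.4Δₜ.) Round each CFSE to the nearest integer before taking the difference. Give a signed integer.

-1429

Ti³⁺: group 4, so d-count = 4 − 3 = 1.
In an octahedral site d¹ (HS) is t2g^1 e_g^0, giving CFSE(oct) = -0.4Δo = -4288 cm⁻¹.
Tetrahedral e^1 t2^0 gives -0.6Δₜ = -0.6 × (4/9) × 10720 = -2859 cm⁻¹.
OSPE = CFSE(oct) − CFSE(tet) = -4288 − (-2859) = -1429 cm⁻¹.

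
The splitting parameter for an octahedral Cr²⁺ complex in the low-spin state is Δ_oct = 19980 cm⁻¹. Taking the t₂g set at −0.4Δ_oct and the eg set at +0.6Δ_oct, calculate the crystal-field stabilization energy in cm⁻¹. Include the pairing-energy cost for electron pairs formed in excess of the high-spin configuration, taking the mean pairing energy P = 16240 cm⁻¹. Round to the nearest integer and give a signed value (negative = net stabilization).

Cr sits in group 6; removing 2 electrons leaves Cr²⁺ with 6 − 2 = 4 d electrons.
Configuration: t₂g⁴ eg⁰.
CFSE(orbital) = 4×(-0.4Δ_oct) + 0×(0.6Δ_oct) = -1.6Δ_oct; with Δ_oct = 19980 cm⁻¹ that is -31968 cm⁻¹.
High-spin d⁴ would be t₂g³ eg¹ with 0 pairs; low-spin has 1, so 1 excess pair costs +1P = +16240 cm⁻¹.
Combining: -31968 + 16240 = -15728 cm⁻¹.

-15728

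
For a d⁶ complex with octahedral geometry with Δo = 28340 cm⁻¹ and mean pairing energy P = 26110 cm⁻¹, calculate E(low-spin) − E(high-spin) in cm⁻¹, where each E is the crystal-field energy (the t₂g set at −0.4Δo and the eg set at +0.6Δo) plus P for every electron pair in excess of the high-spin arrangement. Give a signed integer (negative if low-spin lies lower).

-4460

High-spin d⁶ fills as t₂g⁴ eg² with CFSE 4(−0.4) + 2(+0.6) = -0.4Δo = -11336 cm⁻¹.
Low-spin: t₂g⁶ eg⁰, orbital CFSE = -2.4Δo = -68016 cm⁻¹; plus 2 excess pairs × P = +52220 cm⁻¹; total -15796 cm⁻¹.
The difference is -15796 − (-11336) = -4460 cm⁻¹, so low-spin lies lower.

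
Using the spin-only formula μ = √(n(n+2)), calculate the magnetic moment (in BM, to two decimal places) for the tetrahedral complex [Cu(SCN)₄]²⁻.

1.73 BM

Each SCN⁻ contributes -1; 4 × (-1) = -4. With overall charge -2, Cu is in the +2 oxidation state.
Cu sits in group 11; removing 2 electrons leaves Cu²⁺ with 11 − 2 = 9 d electrons.
With tetrahedral geometry the complex is necessarily high-spin.
Configuration: e^4 t2^5 → 1 unpaired electron.
μ(spin-only) = √[1(1+2)] = √3 ≈ 1.73 BM.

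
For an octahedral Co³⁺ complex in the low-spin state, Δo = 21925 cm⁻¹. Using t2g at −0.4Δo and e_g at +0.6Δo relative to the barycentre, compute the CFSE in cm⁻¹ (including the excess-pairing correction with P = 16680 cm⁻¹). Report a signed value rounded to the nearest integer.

Co sits in group 9; removing 3 electrons leaves Co³⁺ with 9 − 3 = 6 d electrons.
Electron filling gives t2g^6 e_g^0.
CFSE(orbital) = 6×(-0.4Δo) + 0×(0.6Δo) = -2.4Δo; with Δo = 21925 cm⁻¹ that is -52620 cm⁻¹.
Pairing penalty: 3 pairs vs 1 in the high-spin reference → 2 extra × P = 33360 cm⁻¹.
Net CFSE = -52620 + 33360 = -19260 cm⁻¹.

-19260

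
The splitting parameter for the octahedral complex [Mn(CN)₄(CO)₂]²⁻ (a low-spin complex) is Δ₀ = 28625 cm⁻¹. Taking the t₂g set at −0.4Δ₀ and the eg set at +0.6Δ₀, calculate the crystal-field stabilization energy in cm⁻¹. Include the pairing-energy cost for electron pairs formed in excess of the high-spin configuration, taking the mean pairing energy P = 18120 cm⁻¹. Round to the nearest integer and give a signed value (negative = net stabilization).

Ligand charges: 4×(-1) from CN⁻ and 2×(+0) from CO sum to -4; with overall charge -2, Mn is +2.
Mn sits in group 7; removing 2 electrons leaves Mn²⁺ with 7 − 2 = 5 d electrons.
Configuration: t₂g⁵ eg⁰.
CFSE(orbital) = 5×(-0.4Δ₀) + 0×(0.6Δ₀) = -2.0Δ₀; with Δ₀ = 28625 cm⁻¹ that is -57250 cm⁻¹.
High-spin d⁵ would be t₂g³ eg² with 0 pairs; low-spin has 2, so 2 excess pairs cost +2P = +36240 cm⁻¹.
Net CFSE = -57250 + 36240 = -21010 cm⁻¹.

-21010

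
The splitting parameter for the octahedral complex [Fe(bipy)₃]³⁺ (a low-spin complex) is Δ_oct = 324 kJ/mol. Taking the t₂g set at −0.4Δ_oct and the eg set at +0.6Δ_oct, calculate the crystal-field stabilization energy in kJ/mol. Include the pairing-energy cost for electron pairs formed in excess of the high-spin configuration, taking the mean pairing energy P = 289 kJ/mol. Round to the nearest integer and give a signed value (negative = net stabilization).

-70

bipy is neutral, so the +3 overall charge sits on Fe: oxidation state +3.
Fe is in group 8, so Fe³⁺ is d⁵ (8 − 3 = 5).
Configuration: t₂g⁵ eg⁰.
CFSE(orbital) = 5×(-0.4Δ_oct) + 0×(0.6Δ_oct) = -2.0Δ_oct; with Δ_oct = 324 kJ/mol that is -648 kJ/mol.
Pairing penalty: 2 pairs vs 0 in the high-spin reference → 2 extra × P = 578 kJ/mol.
Overall CFSE = -648 + 578 = -70 kJ/mol.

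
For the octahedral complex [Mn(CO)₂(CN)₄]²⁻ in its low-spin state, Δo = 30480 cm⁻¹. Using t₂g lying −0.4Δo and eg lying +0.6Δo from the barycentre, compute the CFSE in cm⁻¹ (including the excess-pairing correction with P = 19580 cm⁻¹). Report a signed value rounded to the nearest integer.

Ligand charges: 2×(+0) from CO and 4×(-1) from CN⁻ sum to -4; with overall charge -2, Mn is +2.
Mn is in group 7, so Mn²⁺ is d⁵ (7 − 2 = 5).
Configuration: t₂g⁵ eg⁰.
The orbital stabilization is -2.0Δo = -2.0 × 30480 = -60960 cm⁻¹.
Pairing penalty: 2 pairs vs 0 in the high-spin reference → 2 extra × P = 39160 cm⁻¹.
Net CFSE = -60960 + 39160 = -21800 cm⁻¹.

-21800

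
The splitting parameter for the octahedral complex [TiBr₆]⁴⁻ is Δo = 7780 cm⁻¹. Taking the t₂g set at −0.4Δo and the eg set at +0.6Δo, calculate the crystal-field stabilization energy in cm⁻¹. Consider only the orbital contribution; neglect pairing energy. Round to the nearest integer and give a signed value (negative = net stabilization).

-6224

Each Br⁻ contributes -1; 6 × (-1) = -6. With overall charge -4, Ti is in the +2 oxidation state.
Group 4 minus oxidation state +2 gives a d² configuration for Ti²⁺.
For octahedral d² the high- and low-spin configurations coincide.
The d² electrons fill as t₂g² eg⁰.
The orbital stabilization is -0.8Δo = -0.8 × 7780 = -6224 cm⁻¹.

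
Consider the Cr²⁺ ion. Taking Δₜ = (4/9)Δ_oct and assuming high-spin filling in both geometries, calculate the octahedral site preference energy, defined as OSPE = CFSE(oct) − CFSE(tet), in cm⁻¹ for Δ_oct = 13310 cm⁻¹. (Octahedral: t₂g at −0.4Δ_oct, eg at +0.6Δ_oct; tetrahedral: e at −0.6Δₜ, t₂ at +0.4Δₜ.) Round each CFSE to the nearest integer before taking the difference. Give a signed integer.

-5620

Cr²⁺: group 6, so d-count = 6 − 2 = 4.
In an octahedral site d⁴ (HS) is t₂g³ eg¹, giving CFSE(oct) = -0.6Δ_oct = -7986 cm⁻¹.
In a tetrahedral site the filling is e² t₂²: CFSE(tet) = -0.4Δₜ = -0.4 × (4/9)(13310) = -2366 cm⁻¹.
OSPE = -7986 − (-2366) = -5620 cm⁻¹.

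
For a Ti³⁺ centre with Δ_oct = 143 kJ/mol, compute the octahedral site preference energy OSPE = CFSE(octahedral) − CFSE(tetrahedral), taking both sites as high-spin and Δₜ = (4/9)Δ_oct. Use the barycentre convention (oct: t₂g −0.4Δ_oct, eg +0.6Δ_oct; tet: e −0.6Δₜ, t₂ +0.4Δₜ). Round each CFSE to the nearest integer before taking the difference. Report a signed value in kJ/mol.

Group 4 minus oxidation state +3 gives a d¹ configuration for Ti³⁺.
Octahedral (high-spin): t₂g¹ eg⁰, CFSE = 1(−0.4) + 0(+0.6) = -0.4Δ_oct = -0.4 × 143 = -57 kJ/mol.
Tetrahedral: e¹ t₂⁰, CFSE = 1(−0.6) + 0(+0.4) = -0.6Δₜ = -0.6 × (4/9) × 143 = -38 kJ/mol.
Subtracting, OSPE = -57 − (-38) = -19 kJ/mol.

-19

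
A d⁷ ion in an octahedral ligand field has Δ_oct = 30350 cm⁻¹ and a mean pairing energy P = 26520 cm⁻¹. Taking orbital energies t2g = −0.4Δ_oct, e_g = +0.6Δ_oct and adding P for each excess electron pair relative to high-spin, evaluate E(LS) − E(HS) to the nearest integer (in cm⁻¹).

In the high-spin limit (t2g^5 e_g^2) the orbital term is -0.8Δ_oct = -24280 cm⁻¹, with no excess pairing.
Low-spin t2g^6 e_g^1 gives -1.8Δ_oct = -54630 cm⁻¹, but forming 1 extra pair costs 1P = 26520 cm⁻¹, so E(LS) = -54630 + 26520 = -28110 cm⁻¹.
Thus E(LS) − E(HS) = -3830 cm⁻¹.

-3830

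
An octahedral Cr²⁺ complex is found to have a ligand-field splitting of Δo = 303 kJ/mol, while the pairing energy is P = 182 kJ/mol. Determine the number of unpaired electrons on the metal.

Cr sits in group 6; removing 2 electrons leaves Cr²⁺ with 6 − 2 = 4 d electrons.
Δo > P, so pairing is preferred: the ground state is low-spin.
That gives t2g^4 e_g^0.
Unpaired electrons: 2.

2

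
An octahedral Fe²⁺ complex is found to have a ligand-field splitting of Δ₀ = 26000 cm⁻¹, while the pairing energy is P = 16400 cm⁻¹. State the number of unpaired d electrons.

0

Fe²⁺: group 8, so d-count = 8 − 2 = 6.
Δ₀ > P, so pairing is preferred: the ground state is low-spin.
That gives t₂g⁶ eg⁰.
Unpaired electrons: 0.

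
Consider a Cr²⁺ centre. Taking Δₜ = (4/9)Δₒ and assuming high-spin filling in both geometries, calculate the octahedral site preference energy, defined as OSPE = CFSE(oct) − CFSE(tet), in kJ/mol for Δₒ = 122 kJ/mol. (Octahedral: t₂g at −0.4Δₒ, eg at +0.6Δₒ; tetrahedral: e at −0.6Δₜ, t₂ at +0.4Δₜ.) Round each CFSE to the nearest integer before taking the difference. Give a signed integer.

Cr²⁺: group 6, so d-count = 6 − 2 = 4.
In an octahedral site d⁴ (HS) is t₂g³ eg¹, giving CFSE(oct) = -0.6Δₒ = -73 kJ/mol.
Tetrahedral: e² t₂², CFSE = 2(−0.6) + 2(+0.4) = -0.4Δₜ = -0.4 × (4/9) × 122 = -22 kJ/mol.
OSPE = -73 − (-22) = -51 kJ/mol.

-51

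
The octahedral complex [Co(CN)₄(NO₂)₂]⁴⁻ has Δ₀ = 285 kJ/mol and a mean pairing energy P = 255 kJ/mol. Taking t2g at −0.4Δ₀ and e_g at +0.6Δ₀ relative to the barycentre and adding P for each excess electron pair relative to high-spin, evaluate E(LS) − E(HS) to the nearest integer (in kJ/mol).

Ligand charges: 4×(-1) from CN⁻ and 2×(-1) from NO₂⁻ sum to -6; with overall charge -4, Co is +2.
Co is in group 9, so Co²⁺ is d⁷ (9 − 2 = 7).
High-spin: t2g^5 e_g^2, CFSE = -0.8Δ₀ = -228 kJ/mol.
Low-spin t2g^6 e_g^1 gives -1.8Δ₀ = -513 kJ/mol, but forming 1 extra pair costs 1P = 255 kJ/mol, so E(LS) = -513 + 255 = -258 kJ/mol.
Thus E(LS) − E(HS) = -30 kJ/mol.

-30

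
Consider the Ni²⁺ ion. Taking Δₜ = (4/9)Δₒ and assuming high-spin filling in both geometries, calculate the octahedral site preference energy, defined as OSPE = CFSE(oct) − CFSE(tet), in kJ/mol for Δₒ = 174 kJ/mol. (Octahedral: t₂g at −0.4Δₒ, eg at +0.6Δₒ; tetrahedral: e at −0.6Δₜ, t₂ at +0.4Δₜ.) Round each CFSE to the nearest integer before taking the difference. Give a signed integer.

-147

Group 10 minus oxidation state +2 gives a d⁸ configuration for Ni²⁺.
Octahedral (high-spin): t2g^6 e_g^2, CFSE = 6(−0.4) + 2(+0.6) = -1.2Δₒ = -1.2 × 174 = -209 kJ/mol.
Tetrahedral: e^4 t2^4, CFSE = 4(−0.6) + 4(+0.4) = -0.8Δₜ = -0.8 × (4/9) × 174 = -62 kJ/mol.
OSPE = -209 − (-62) = -147 kJ/mol.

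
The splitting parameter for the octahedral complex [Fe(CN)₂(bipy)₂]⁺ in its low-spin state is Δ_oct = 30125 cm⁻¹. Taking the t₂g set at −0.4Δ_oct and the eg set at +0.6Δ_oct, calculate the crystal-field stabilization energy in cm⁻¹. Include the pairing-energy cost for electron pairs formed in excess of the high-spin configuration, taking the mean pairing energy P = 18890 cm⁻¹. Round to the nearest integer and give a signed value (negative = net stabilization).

-22470

Ligand charges: 2×(-1) from CN⁻ and 2×(+0) from bipy sum to -2; with overall charge +1, Fe is +3.
Group 8 minus oxidation state +3 gives a d⁵ configuration for Fe³⁺.
Configuration: t₂g⁵ eg⁰.
CFSE(orbital) = 5×(-0.4Δ_oct) + 0×(0.6Δ_oct) = -2.0Δ_oct; with Δ_oct = 30125 cm⁻¹ that is -60250 cm⁻¹.
Relative to high-spin t₂g³ eg² (0 paired), the low-spin configuration has 2 additional pairs, contributing +2 × 18890 = +37780 cm⁻¹.
Combining: -60250 + 37780 = -22470 cm⁻¹.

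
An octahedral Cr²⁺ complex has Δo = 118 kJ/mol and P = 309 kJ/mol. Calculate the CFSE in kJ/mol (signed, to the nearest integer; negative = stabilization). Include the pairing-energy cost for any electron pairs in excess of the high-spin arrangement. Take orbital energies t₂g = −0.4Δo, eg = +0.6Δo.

Cr is in group 6, so Cr²⁺ is d⁴ (6 − 2 = 4).
Since Δo = 118 kJ/mol < P = 309 kJ/mol, the complex adopts the high-spin configuration.
Filling d⁴ accordingly: t₂g³ eg¹.
Orbital CFSE = -0.6Δo = -0.6 × 118 = -71 kJ/mol.
High-spin has no excess pairs, so no pairing correction applies.

-71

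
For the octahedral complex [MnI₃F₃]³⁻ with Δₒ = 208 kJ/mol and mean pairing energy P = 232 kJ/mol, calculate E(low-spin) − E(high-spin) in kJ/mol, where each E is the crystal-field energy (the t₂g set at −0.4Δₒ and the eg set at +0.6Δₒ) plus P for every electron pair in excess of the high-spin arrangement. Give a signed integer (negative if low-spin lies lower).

Ligand charges: 3×(-1) from I⁻ and 3×(-1) from F⁻ sum to -6; with overall charge -3, Mn is +3.
Mn³⁺: group 7, so d-count = 7 − 3 = 4.
In the high-spin limit (t₂g³ eg¹) the orbital term is -0.6Δₒ = -125 kJ/mol, with no excess pairing.
Low-spin t₂g⁴ eg⁰ gives -1.6Δₒ = -333 kJ/mol, but forming 1 extra pair costs 1P = 232 kJ/mol, so E(LS) = -333 + 232 = -101 kJ/mol.
The difference is -101 − (-125) = 24 kJ/mol, so high-spin lies lower.

24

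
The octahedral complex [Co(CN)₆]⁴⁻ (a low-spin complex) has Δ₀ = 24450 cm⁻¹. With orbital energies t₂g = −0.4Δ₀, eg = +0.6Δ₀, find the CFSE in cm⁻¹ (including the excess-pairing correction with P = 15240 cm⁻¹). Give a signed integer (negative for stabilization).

-28770

Each CN⁻ contributes -1; 6 × (-1) = -6. With overall charge -4, Co is in the +2 oxidation state.
Group 9 minus oxidation state +2 gives a d⁷ configuration for Co²⁺.
Configuration: t₂g⁶ eg¹.
CFSE(orbital) = 6×(-0.4Δ₀) + 1×(0.6Δ₀) = -1.8Δ₀; with Δ₀ = 24450 cm⁻¹ that is -44010 cm⁻¹.
High-spin d⁷ would be t₂g⁵ eg² with 2 pairs; low-spin has 3, so 1 excess pair costs +1P = +15240 cm⁻¹.
Combining: -44010 + 15240 = -28770 cm⁻¹.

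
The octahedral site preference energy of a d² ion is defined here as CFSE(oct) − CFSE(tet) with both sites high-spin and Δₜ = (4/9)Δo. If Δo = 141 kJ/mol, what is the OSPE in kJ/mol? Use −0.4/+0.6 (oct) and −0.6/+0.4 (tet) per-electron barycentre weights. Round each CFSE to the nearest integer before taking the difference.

-38

Octahedral (high-spin): t₂g² eg⁰, CFSE = 2(−0.4) + 0(+0.6) = -0.8Δo = -0.8 × 141 = -113 kJ/mol.
Tetrahedral: e² t₂⁰, CFSE = 2(−0.6) + 0(+0.4) = -1.2Δₜ = -1.2 × (4/9) × 141 = -75 kJ/mol.
Subtracting, OSPE = -113 − (-75) = -38 kJ/mol.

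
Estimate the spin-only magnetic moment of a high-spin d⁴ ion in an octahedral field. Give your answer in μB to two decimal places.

4.90 μB

Configuration: t2g^3 e_g^1 → 4 unpaired electrons.
μ(spin-only) = √[4(4+2)] = √24 ≈ 4.90 μB.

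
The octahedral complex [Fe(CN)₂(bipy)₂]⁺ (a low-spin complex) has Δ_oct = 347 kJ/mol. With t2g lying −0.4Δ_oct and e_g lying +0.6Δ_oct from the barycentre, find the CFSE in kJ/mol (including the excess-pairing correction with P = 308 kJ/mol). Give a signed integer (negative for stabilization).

Ligand charges: 2×(-1) from CN⁻ and 2×(+0) from bipy sum to -2; with overall charge +1, Fe is +3.
Fe sits in group 8; removing 3 electrons leaves Fe³⁺ with 8 − 3 = 5 d electrons.
The d⁵ electrons fill as t2g^5 e_g^0.
Orbital CFSE = 5(-0.4) + 0(0.6) = -2.0Δ_oct = -2.0 × 347 = -694 kJ/mol.
High-spin d⁵ would be t2g^3 e_g^2 with 0 pairs; low-spin has 2, so 2 excess pairs cost +2P = +616 kJ/mol.
Net CFSE = -694 + 616 = -78 kJ/mol.

-78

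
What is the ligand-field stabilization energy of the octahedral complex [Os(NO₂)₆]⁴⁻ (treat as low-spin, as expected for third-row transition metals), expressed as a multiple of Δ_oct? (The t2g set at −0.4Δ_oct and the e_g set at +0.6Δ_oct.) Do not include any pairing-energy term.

Each NO₂⁻ contributes -1; 6 × (-1) = -6. With overall charge -4, Os is in the +2 oxidation state.
Os sits in group 8; removing 2 electrons leaves Os²⁺ with 8 − 2 = 6 d electrons.
Configuration: t2g^6 e_g^0.
CFSE = 6(-0.4Δ_oct) + 0(0.6Δ_oct) = -2.4Δ_oct + 0.0Δ_oct = -2.4Δ_oct.

-2.4 Δ_oct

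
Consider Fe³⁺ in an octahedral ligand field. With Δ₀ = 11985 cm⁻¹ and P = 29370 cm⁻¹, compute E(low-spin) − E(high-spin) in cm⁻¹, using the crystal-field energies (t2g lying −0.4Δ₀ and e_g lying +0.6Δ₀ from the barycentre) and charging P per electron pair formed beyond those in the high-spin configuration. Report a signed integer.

34770

Fe³⁺: group 8, so d-count = 8 − 3 = 5.
High-spin d⁵ fills as t2g^3 e_g^2 with CFSE 3(−0.4) + 2(+0.6) = 0.0Δ₀ = 0 cm⁻¹.
For low-spin the configuration is t2g^5 e_g^0: orbital energy -2.0 × 11985 = -23970 cm⁻¹, and 2 additional pairs relative to high-spin add 58740 cm⁻¹, giving 34770 cm⁻¹.
Thus E(LS) − E(HS) = 34770 cm⁻¹.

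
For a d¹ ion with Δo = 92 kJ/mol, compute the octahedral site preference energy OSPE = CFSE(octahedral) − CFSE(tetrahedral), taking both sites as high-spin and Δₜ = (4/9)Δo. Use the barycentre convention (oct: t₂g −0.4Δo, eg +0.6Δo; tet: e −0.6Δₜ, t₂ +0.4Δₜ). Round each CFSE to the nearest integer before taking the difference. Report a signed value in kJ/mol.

-12

Octahedral high-spin t2g^1 e_g^0: CFSE = -0.4 × 92 = -37 kJ/mol.
Tetrahedral e^1 t2^0 gives -0.6Δₜ = -0.6 × (4/9) × 92 = -25 kJ/mol.
OSPE = -37 − (-25) = -12 kJ/mol.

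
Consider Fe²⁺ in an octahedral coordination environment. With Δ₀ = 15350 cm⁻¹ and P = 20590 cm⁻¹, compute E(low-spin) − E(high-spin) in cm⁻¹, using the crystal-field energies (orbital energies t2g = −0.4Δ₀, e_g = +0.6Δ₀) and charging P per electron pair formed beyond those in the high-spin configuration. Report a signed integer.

Fe²⁺: group 8, so d-count = 8 − 2 = 6.
High-spin: t2g^4 e_g^2, CFSE = -0.4Δ₀ = -6140 cm⁻¹.
Low-spin t2g^6 e_g^0 gives -2.4Δ₀ = -36840 cm⁻¹, but forming 2 extra pairs costs 2P = 41180 cm⁻¹, so E(LS) = -36840 + 41180 = 4340 cm⁻¹.
Thus E(LS) − E(HS) = 10480 cm⁻¹.

10480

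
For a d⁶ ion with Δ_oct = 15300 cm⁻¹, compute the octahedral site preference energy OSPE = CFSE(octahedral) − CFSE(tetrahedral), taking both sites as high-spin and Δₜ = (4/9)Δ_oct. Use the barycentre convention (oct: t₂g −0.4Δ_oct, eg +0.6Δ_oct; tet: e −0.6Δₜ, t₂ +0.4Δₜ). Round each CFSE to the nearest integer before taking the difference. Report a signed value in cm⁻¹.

Octahedral (high-spin): t₂g⁴ eg², CFSE = 4(−0.4) + 2(+0.6) = -0.4Δ_oct = -0.4 × 15300 = -6120 cm⁻¹.
Tetrahedral e³ t₂³ gives -0.6Δₜ = -0.6 × (4/9) × 15300 = -4080 cm⁻¹.
OSPE = -6120 − (-4080) = -2040 cm⁻¹.

-2040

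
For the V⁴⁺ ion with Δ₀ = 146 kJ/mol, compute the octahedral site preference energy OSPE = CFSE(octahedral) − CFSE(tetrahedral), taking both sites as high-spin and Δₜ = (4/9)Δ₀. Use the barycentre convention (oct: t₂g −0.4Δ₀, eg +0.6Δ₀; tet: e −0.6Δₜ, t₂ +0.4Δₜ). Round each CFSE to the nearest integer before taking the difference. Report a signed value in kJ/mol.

-19

V sits in group 5; removing 4 electrons leaves V⁴⁺ with 5 − 4 = 1 d electrons.
Octahedral high-spin t₂g¹ eg⁰: CFSE = -0.4 × 146 = -58 kJ/mol.
Tetrahedral: e¹ t₂⁰, CFSE = 1(−0.6) + 0(+0.4) = -0.6Δₜ = -0.6 × (4/9) × 146 = -39 kJ/mol.
OSPE = -58 − (-39) = -19 kJ/mol.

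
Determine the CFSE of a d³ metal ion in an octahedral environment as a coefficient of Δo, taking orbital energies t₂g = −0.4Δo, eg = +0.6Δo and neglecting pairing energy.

-1.2 Δo

Configuration: t₂g³ eg⁰.
CFSE = 3(-0.4Δo) + 0(0.6Δo) = -1.2Δo + 0.0Δo = -1.2Δo.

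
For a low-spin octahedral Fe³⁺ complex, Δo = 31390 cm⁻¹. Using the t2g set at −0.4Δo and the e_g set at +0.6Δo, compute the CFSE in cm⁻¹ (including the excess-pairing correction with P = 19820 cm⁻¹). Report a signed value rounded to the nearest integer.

-23140

Fe³⁺: group 8, so d-count = 8 − 3 = 5.
Electron filling gives t2g^5 e_g^0.
The orbital stabilization is -2.0Δo = -2.0 × 31390 = -62780 cm⁻¹.
Pairing penalty: 2 pairs vs 0 in the high-spin reference → 2 extra × P = 39640 cm⁻¹.
Overall CFSE = -62780 + 39640 = -23140 cm⁻¹.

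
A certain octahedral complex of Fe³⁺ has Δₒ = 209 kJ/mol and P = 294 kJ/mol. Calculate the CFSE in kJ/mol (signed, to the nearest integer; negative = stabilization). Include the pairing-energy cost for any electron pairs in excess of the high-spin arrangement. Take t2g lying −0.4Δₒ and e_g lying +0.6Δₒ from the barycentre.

0

Fe³⁺: group 8, so d-count = 8 − 3 = 5.
Here Δₒ < P (209 < 294), so the high-spin state is favoured.
That gives t2g^3 e_g^2.
Orbital CFSE = 0.0Δₒ = 0.0 × 209 = 0 kJ/mol.
High-spin has no excess pairs, so no pairing correction applies.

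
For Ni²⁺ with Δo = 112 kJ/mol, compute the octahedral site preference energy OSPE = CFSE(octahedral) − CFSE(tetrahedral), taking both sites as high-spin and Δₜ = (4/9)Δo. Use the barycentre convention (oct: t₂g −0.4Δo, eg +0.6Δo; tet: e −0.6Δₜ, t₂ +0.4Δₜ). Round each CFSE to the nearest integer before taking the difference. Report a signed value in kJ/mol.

-94

Group 10 minus oxidation state +2 gives a d⁸ configuration for Ni²⁺.
Octahedral high-spin t₂g⁶ eg²: CFSE = -1.2 × 112 = -134 kJ/mol.
Tetrahedral: e⁴ t₂⁴, CFSE = 4(−0.6) + 4(+0.4) = -0.8Δₜ = -0.8 × (4/9) × 112 = -40 kJ/mol.
Subtracting, OSPE = -134 − (-40) = -94 kJ/mol.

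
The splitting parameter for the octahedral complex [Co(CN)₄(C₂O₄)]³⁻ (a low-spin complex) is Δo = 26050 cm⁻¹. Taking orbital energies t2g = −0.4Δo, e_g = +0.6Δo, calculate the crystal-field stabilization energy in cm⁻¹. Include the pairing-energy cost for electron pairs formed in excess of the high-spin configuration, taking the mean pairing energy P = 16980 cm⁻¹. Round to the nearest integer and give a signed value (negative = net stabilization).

-28560

Ligand charges: 4×(-1) from CN⁻ and 1×(-2) from C₂O₄²⁻ sum to -6; with overall charge -3, Co is +3.
Group 9 minus oxidation state +3 gives a d⁶ configuration for Co³⁺.
Electron filling gives t2g^6 e_g^0.
The orbital stabilization is -2.4Δo = -2.4 × 26050 = -62520 cm⁻¹.
Pairing penalty: 3 pairs vs 1 in the high-spin reference → 2 extra × P = 33960 cm⁻¹.
Net CFSE = -62520 + 33960 = -28560 cm⁻¹.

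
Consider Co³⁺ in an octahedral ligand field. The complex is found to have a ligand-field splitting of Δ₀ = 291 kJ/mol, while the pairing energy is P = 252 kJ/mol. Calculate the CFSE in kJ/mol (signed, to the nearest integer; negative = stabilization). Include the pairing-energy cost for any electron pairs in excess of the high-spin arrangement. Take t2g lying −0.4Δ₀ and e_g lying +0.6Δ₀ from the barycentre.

Co sits in group 9; removing 3 electrons leaves Co³⁺ with 9 − 3 = 6 d electrons.
Here Δ₀ > P (291 > 252), so the low-spin state is favoured.
Filling d⁶ accordingly: t2g^6 e_g^0.
Orbital CFSE = -2.4Δ₀ = -2.4 × 291 = -698 kJ/mol.
Excess pairs vs high-spin: 3 − 1 = 2; pairing cost = +504 kJ/mol.
Net CFSE = -698 + 504 = -194 kJ/mol.

-194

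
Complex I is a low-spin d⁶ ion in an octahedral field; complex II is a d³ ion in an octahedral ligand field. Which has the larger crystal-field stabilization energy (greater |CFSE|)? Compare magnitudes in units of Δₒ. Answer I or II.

I

I: t₂g⁶ eg⁰, CFSE = -2.4Δₒ.
II: t2g^3 e_g^0, CFSE = -1.2Δₒ.
So I has the larger |CFSE|.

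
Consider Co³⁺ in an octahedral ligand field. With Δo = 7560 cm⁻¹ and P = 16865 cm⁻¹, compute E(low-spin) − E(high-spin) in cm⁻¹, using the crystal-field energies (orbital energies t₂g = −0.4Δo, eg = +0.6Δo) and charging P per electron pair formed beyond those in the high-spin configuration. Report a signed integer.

18610

Co is in group 9, so Co³⁺ is d⁶ (9 − 3 = 6).
High-spin: t₂g⁴ eg², CFSE = -0.4Δo = -3024 cm⁻¹.
For low-spin the configuration is t₂g⁶ eg⁰: orbital energy -2.4 × 7560 = -18144 cm⁻¹, and 2 additional pairs relative to high-spin add 33730 cm⁻¹, giving 15586 cm⁻¹.
Thus E(LS) − E(HS) = 18610 cm⁻¹.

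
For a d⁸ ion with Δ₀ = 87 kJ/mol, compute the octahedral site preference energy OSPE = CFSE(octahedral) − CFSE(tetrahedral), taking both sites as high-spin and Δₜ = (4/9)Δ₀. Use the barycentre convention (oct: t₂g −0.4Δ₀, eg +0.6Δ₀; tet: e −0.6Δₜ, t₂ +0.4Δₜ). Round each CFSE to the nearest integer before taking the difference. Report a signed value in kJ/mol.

Octahedral (high-spin): t₂g⁶ eg², CFSE = 6(−0.4) + 2(+0.6) = -1.2Δ₀ = -1.2 × 87 = -104 kJ/mol.
Tetrahedral e⁴ t₂⁴ gives -0.8Δₜ = -0.8 × (4/9) × 87 = -31 kJ/mol.
OSPE = CFSE(oct) − CFSE(tet) = -104 − (-31) = -73 kJ/mol.

-73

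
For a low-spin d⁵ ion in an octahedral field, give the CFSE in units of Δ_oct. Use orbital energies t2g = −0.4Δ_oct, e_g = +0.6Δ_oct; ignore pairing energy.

-2.0 Δ_oct

Configuration: t2g^5 e_g^0.
CFSE = 5(-0.4Δ_oct) + 0(0.6Δ_oct) = -2.0Δ_oct + 0.0Δ_oct = -2.0Δ_oct.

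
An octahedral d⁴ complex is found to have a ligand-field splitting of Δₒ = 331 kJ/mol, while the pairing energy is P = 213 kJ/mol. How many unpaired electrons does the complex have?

2

Here Δₒ > P (331 > 213), so the low-spin state is favoured.
That gives t₂g⁴ eg⁰.
Unpaired electrons: 2.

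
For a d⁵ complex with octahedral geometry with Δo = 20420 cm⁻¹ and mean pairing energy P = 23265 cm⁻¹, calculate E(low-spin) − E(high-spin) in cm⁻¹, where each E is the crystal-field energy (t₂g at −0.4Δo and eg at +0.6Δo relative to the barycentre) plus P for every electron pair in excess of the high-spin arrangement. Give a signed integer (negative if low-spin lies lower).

5690

High-spin d⁵ fills as t₂g³ eg² with CFSE 3(−0.4) + 2(+0.6) = 0.0Δo = 0 cm⁻¹.
Low-spin: t₂g⁵ eg⁰, orbital CFSE = -2.0Δo = -40840 cm⁻¹; plus 2 excess pairs × P = +46530 cm⁻¹; total 5690 cm⁻¹.
Thus E(LS) − E(HS) = 5690 cm⁻¹.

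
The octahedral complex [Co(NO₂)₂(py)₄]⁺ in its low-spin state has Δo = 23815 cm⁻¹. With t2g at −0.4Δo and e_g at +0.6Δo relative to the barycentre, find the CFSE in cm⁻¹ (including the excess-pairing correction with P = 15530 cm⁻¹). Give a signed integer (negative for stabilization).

Ligand charges: 2×(-1) from NO₂⁻ and 4×(+0) from py sum to -2; with overall charge +1, Co is +3.
Co³⁺: group 9, so d-count = 9 − 3 = 6.
The d⁶ electrons fill as t2g^6 e_g^0.
Orbital CFSE = 6(-0.4) + 0(0.6) = -2.4Δo = -2.4 × 23815 = -57156 cm⁻¹.
High-spin d⁶ would be t2g^4 e_g^2 with 1 pair; low-spin has 3, so 2 excess pairs cost +2P = +31060 cm⁻¹.
Combining: -57156 + 31060 = -26096 cm⁻¹.

-26096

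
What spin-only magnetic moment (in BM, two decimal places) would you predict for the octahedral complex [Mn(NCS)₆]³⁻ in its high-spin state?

Each NCS⁻ contributes -1; 6 × (-1) = -6. With overall charge -3, Mn is in the +3 oxidation state.
Mn sits in group 7; removing 3 electrons leaves Mn³⁺ with 7 − 3 = 4 d electrons.
Configuration: t₂g³ eg¹ → 4 unpaired electrons.
μ(spin-only) = √[4(4+2)] = √24 ≈ 4.90 BM.

4.90 BM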